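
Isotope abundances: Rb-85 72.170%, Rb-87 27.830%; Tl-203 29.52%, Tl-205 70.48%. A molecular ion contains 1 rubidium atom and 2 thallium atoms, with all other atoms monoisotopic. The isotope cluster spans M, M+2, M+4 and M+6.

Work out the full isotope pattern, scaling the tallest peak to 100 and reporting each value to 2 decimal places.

Rubidium pattern (n=1): 0.7217 : 0.2783
Thallium pattern (n=2): 0.08714304 : 0.41611392 : 0.49674304
Convolve the two distributions (both contribute in 2-u steps):
  M: 0.7217×0.08714304 = 0.062891
  M+2: 0.7217×0.41611392 + 0.2783×0.08714304 = 0.324561
  M+4: 0.7217×0.49674304 + 0.2783×0.41611392 = 0.474304
  M+6: 0.2783×0.49674304 = 0.138244
Scale to base peak (0.474304) = 100: 13.26 : 68.43 : 100.00 : 29.15

13.26 : 68.43 : 100.00 : 29.15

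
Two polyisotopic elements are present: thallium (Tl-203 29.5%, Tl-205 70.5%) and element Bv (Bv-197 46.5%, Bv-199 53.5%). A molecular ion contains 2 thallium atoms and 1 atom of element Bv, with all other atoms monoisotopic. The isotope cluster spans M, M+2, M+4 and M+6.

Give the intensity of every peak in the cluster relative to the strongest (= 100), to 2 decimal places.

Thallium pattern (n=2): 0.087025 : 0.41595 : 0.497025
Element Bv pattern (n=1): 0.4650 : 0.5350
Convolve the two distributions (both contribute in 2-u steps):
  M: 0.087025×0.4650 = 0.040467
  M+2: 0.087025×0.5350 + 0.41595×0.4650 = 0.239975
  M+4: 0.41595×0.5350 + 0.497025×0.4650 = 0.453650
  M+6: 0.497025×0.5350 = 0.265908
Scale to base peak (0.453650) = 100: 8.92 : 52.90 : 100.00 : 58.62

8.92 : 52.90 : 100.00 : 58.62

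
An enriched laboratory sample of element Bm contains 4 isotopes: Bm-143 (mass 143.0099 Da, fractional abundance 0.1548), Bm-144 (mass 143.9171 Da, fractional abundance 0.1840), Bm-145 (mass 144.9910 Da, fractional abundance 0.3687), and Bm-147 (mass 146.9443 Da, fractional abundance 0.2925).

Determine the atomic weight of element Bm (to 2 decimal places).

Average mass = Σ (abundance × isotope mass) = 0.1548 × 143.0099 + 0.1840 × 143.9171 + 0.3687 × 144.9910 + 0.2925 × 146.9443
= 22.13793 + 26.48075 + 53.45818 + 42.98121 = 145.05807 Da

145.06 Da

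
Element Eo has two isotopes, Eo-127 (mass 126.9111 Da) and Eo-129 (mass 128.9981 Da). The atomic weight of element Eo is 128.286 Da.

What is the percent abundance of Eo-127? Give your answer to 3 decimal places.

34.121%

Writing the weighted mean with unknown fraction x of Eo-127:
126.9111·x + 128.9981·(1 − x) = 128.286
(126.9111 − 128.9981)·x = 128.286 − 128.9981
x = -0.7121 / -2.0870 = 0.34121 → 34.121% Eo-127, 65.879% Eo-129.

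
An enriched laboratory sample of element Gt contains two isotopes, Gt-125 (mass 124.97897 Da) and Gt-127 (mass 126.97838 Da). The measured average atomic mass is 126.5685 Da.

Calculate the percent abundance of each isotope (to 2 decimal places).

Let x be the fractional abundance of Gt-125; then Gt-127 has abundance 1 − x.
124.97897·x + 126.97838·(1 − x) = 126.5685
(124.97897 − 126.97838)·x = 126.5685 − 126.97838
x = -0.40988 / -1.99941 = 0.20500 → 20.50% Gt-125, 79.50% Gt-127.

Gt-125: 20.50%, Gt-127: 79.50%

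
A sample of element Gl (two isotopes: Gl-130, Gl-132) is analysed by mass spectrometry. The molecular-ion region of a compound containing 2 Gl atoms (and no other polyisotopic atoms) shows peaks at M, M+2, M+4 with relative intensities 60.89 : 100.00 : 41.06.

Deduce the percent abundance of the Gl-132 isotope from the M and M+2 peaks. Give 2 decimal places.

Let p = fractional abundance of Gl-130. I(M+2)/I(M) = [C(2,1)·p^1·(1−p)] / p^2 = 2·(1−p)/p = 100.00/60.89 = 1.6423
(1−p)/p = 1.6423/2 = 0.8212  ⇒  p = 1/(1 + 0.8212) = 0.5491
Gl-130: 54.91%, Gl-132: 45.09%.

45.09%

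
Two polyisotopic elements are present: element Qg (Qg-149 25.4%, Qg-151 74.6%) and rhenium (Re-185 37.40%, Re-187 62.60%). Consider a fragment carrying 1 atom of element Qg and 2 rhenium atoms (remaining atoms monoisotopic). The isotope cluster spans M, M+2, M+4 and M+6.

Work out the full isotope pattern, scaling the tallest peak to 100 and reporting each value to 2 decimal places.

7.92 : 49.75 : 100.00 : 65.13

Element Qg pattern (n=1): 0.2540 : 0.7460
Rhenium pattern (n=2): 0.139876 : 0.468248 : 0.391876
Convolve the two distributions (both contribute in 2-u steps):
  M: 0.2540×0.139876 = 0.035529
  M+2: 0.2540×0.468248 + 0.7460×0.139876 = 0.223282
  M+4: 0.2540×0.391876 + 0.7460×0.468248 = 0.448850
  M+6: 0.7460×0.391876 = 0.292339
Scale to base peak (0.448850) = 100: 7.92 : 49.75 : 100.00 : 65.13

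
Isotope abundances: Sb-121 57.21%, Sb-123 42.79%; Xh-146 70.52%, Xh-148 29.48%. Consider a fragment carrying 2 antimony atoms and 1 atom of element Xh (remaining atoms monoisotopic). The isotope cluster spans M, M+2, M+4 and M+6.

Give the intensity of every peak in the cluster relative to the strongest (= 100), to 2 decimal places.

52.25 : 100.00 : 61.90 : 12.22

Antimony pattern (n=2): 0.32729841 : 0.48960318 : 0.18309841
Element Xh pattern (n=1): 0.7052 : 0.2948
Convolve the two distributions (both contribute in 2-u steps):
  M: 0.32729841×0.7052 = 0.230811
  M+2: 0.32729841×0.2948 + 0.48960318×0.7052 = 0.441756
  M+4: 0.48960318×0.2948 + 0.18309841×0.7052 = 0.273456
  M+6: 0.18309841×0.2948 = 0.053977
Scale to base peak (0.441756) = 100: 52.25 : 100.00 : 61.90 : 12.22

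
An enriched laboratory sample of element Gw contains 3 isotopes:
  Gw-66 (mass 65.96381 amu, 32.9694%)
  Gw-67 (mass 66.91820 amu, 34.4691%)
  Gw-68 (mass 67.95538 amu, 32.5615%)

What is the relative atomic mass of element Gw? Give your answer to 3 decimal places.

Average mass = Σ (abundance × isotope mass) = 0.329694 × 65.96381 + 0.344691 × 66.91820 + 0.325615 × 67.95538
= 21.747872 + 23.066101 + 22.127291 = 66.941264 amu

66.941 amu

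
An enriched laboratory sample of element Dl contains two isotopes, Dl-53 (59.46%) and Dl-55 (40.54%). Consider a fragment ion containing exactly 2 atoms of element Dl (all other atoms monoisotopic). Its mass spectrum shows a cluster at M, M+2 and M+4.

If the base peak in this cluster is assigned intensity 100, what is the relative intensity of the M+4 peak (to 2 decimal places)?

34.09

(0.5946 + 0.4054)^2 gives M 0.3535, M+2 0.4821, M+4 0.1643; the largest is M+2.
P(M+2) = C(2,1) × 0.5946^1 × 0.4054^1 = 2 × 0.5946 × 0.4054 = 0.482102 (base)
P(M+4) = C(2,2) × 0.5946^0 × 0.4054^2 = 1 × 1.0000 × 0.16434916 = 0.164349
Relative intensity = 0.164349 / 0.482102 × 100 = 34.09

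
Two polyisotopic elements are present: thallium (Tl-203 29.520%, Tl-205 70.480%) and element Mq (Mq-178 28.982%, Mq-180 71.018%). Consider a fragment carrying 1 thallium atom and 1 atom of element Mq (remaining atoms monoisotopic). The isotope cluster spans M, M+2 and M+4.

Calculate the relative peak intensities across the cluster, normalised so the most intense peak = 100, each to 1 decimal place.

17.1 : 82.7 : 100.0

Thallium pattern (n=1): 0.2952 : 0.7048
Element Mq pattern (n=1): 0.28982 : 0.71018
Convolve the two distributions (both contribute in 2-u steps):
  M: 0.2952×0.28982 = 0.085555
  M+2: 0.2952×0.71018 + 0.7048×0.28982 = 0.413910
  M+4: 0.7048×0.71018 = 0.500535
Scale to base peak (0.500535) = 100: 17.1 : 82.7 : 100.0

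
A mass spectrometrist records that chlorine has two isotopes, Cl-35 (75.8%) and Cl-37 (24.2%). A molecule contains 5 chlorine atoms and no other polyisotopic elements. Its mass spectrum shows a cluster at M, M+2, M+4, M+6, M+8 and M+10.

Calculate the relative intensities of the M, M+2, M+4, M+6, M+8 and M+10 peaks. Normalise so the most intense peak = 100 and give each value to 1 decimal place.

Expanding (0.758 + 0.242)^5:
P(M) = 0.758^5 = 0.250234
P(M+2) = 5 × 0.758^4 × 0.242^1 = 0.399450
P(M+4) = 10 × 0.758^3 × 0.242^2 = 0.255058
P(M+6) = 10 × 0.758^2 × 0.242^3 = 0.081430
P(M+8) = 5 × 0.758^1 × 0.242^4 = 0.012999
P(M+10) = 0.242^5 = 0.000830
The M+2 peak is largest (0.399450); scaling to 100 gives 62.6 : 100.0 : 63.9 : 20.4 : 3.3 : 0.2.

62.6 : 100.0 : 63.9 : 20.4 : 3.3 : 0.2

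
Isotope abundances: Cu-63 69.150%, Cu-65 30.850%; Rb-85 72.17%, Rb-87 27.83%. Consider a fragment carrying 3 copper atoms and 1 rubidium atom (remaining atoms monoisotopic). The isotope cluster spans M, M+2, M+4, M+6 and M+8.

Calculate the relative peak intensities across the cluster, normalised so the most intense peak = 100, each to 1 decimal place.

58.0 : 100.0 : 64.6 : 18.5 : 2.0

Copper pattern (n=3): 0.33065611 : 0.44254842 : 0.19743483 : 0.02936064
Rubidium pattern (n=1): 0.7217 : 0.2783
Convolve the two distributions (both contribute in 2-u steps):
  M: 0.33065611×0.7217 = 0.238635
  M+2: 0.33065611×0.2783 + 0.44254842×0.7217 = 0.411409
  M+4: 0.44254842×0.2783 + 0.19743483×0.7217 = 0.265650
  M+6: 0.19743483×0.2783 + 0.02936064×0.7217 = 0.076136
  M+8: 0.02936064×0.2783 = 0.008171
Scale to base peak (0.411409) = 100: 58.0 : 100.0 : 64.6 : 18.5 : 2.0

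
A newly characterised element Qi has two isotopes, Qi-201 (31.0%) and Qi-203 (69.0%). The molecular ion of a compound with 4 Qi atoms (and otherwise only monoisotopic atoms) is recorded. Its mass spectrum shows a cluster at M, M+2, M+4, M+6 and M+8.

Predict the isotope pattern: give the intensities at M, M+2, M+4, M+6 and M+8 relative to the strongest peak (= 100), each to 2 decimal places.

2.27 : 20.18 : 67.39 : 100.00 : 55.65

The 4 Qi atoms are independent, so intensities follow the terms of (0.310 + 0.690)^4.
P(M) = 0.310^4 = 0.009235
P(M+2) = 4 × 0.310^3 × 0.690^1 = 0.082223
P(M+4) = 6 × 0.310^2 × 0.690^2 = 0.274519
P(M+6) = 4 × 0.310^1 × 0.690^3 = 0.407351
P(M+8) = 0.690^4 = 0.226671
The M+6 peak is largest (0.407351); scaling to 100 gives 2.27 : 20.18 : 67.39 : 100.00 : 55.65.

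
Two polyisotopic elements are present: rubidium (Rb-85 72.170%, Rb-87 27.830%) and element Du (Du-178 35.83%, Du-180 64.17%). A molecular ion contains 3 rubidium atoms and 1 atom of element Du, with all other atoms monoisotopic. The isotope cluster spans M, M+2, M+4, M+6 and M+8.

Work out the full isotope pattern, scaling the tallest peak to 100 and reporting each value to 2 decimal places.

33.92 : 100.00 : 85.42 : 29.05 : 3.48

Rubidium pattern (n=3): 0.37589809 : 0.43485841 : 0.16768892 : 0.02155458
Element Du pattern (n=1): 0.3583 : 0.6417
Convolve the two distributions (both contribute in 2-u steps):
  M: 0.37589809×0.3583 = 0.134684
  M+2: 0.37589809×0.6417 + 0.43485841×0.3583 = 0.397024
  M+4: 0.43485841×0.6417 + 0.16768892×0.3583 = 0.339132
  M+6: 0.16768892×0.6417 + 0.02155458×0.3583 = 0.115329
  M+8: 0.02155458×0.6417 = 0.013832
Scale to base peak (0.397024) = 100: 33.92 : 100.00 : 85.42 : 29.05 : 3.48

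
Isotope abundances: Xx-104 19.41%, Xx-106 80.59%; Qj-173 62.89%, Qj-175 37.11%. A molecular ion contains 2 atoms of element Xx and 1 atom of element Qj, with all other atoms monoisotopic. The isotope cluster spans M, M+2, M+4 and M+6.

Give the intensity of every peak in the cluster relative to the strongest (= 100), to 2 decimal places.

Element Xx pattern (n=2): 0.03767481 : 0.31285038 : 0.64947481
Element Qj pattern (n=1): 0.6289 : 0.3711
Convolve the two distributions (both contribute in 2-u steps):
  M: 0.03767481×0.6289 = 0.023694
  M+2: 0.03767481×0.3711 + 0.31285038×0.6289 = 0.210733
  M+4: 0.31285038×0.3711 + 0.64947481×0.6289 = 0.524553
  M+6: 0.64947481×0.3711 = 0.241020
Scale to base peak (0.524553) = 100: 4.52 : 40.17 : 100.00 : 45.95

4.52 : 40.17 : 100.00 : 45.95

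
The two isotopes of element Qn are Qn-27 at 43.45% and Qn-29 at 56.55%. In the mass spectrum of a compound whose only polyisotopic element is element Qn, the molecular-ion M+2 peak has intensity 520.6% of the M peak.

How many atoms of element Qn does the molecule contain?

4

With n Qn atoms, P(M+2)/P(M) = C(n,1)·p^(n−1)q / p^n = n·q/p = n · 0.5655/0.4345.
n = 5.206 × 0.4345/0.5655 = 4.00 ≈ 4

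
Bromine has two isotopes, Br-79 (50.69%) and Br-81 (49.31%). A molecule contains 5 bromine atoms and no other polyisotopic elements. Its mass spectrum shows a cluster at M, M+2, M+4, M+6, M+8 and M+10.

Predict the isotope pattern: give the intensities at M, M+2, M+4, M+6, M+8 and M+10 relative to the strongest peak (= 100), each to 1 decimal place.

10.6 : 51.4 : 100.0 : 97.3 : 47.3 : 9.2

The 5 Br atoms are independent, so intensities follow the terms of (0.5069 + 0.4931)^5.
P(M) = 0.5069^5 = 0.033467
P(M+2) = 5 × 0.5069^4 × 0.4931^1 = 0.162777
P(M+4) = 10 × 0.5069^3 × 0.4931^2 = 0.316692
P(M+6) = 10 × 0.5069^2 × 0.4931^3 = 0.308070
P(M+8) = 5 × 0.5069^1 × 0.4931^4 = 0.149842
P(M+10) = 0.4931^5 = 0.029152
The M+4 peak is largest (0.316692); scaling to 100 gives 10.6 : 51.4 : 100.0 : 97.3 : 47.3 : 9.2.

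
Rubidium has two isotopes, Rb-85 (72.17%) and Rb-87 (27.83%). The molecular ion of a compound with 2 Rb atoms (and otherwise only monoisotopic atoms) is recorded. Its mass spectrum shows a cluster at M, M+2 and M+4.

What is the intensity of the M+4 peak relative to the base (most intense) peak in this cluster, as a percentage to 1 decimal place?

14.9%

Term probabilities: M 0.5209, M+2 0.4017, M+4 0.0775. Base peak = M.
P(M) = C(2,0) × 0.7217^2 × 0.2783^0 = 1 × 0.52085089 × 1.0000 = 0.520851 (base)
P(M+4) = C(2,2) × 0.7217^0 × 0.2783^2 = 1 × 1.0000 × 0.07745089 = 0.077451
Relative intensity = 0.077451 / 0.520851 × 100 = 14.9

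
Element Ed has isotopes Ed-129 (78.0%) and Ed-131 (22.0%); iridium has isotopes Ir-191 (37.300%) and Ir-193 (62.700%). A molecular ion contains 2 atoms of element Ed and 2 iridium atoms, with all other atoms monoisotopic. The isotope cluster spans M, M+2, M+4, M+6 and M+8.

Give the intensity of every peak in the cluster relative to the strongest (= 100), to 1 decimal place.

20.8 : 81.8 : 100.0 : 38.8 : 4.7

Element Ed pattern (n=2): 0.6084 : 0.3432 : 0.0484
Iridium pattern (n=2): 0.139129 : 0.467742 : 0.393129
Convolve the two distributions (both contribute in 2-u steps):
  M: 0.6084×0.139129 = 0.084646
  M+2: 0.6084×0.467742 + 0.3432×0.139129 = 0.332323
  M+4: 0.6084×0.393129 + 0.3432×0.467742 + 0.0484×0.139129 = 0.406443
  M+6: 0.3432×0.393129 + 0.0484×0.467742 = 0.157561
  M+8: 0.0484×0.393129 = 0.019027
Scale to base peak (0.406443) = 100: 20.8 : 81.8 : 100.0 : 38.8 : 4.7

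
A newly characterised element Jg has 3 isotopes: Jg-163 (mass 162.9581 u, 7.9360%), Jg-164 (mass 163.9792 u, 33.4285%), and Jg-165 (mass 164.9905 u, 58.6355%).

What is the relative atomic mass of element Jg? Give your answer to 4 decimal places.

The abundance-weighted mean is 0.079360 × 162.9581 + 0.334285 × 163.9792 + 0.586355 × 164.9905
= 12.93235 + 54.81579 + 96.74300 = 164.49114 u

164.4911 u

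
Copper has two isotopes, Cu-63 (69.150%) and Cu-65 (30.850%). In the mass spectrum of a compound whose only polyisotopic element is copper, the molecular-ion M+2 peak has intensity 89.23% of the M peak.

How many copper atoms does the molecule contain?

2

The M+2/M ratio from n Cu atoms is n · q/p = n · 0.30850/0.69150.
n = 0.8923 × 0.69150/0.30850 = 2.00 ≈ 2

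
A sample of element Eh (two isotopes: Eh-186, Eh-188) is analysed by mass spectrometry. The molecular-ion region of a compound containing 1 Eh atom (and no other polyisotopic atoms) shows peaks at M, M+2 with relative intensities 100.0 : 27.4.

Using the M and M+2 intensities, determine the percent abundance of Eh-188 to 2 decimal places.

21.51%

If p is the fraction of Eh that is Eh-186, then I(M+2)/I(M) = [C(1,1)·p^0·(1−p)] / p^1 = 1·(1−p)/p = 27.4/100.0 = 0.2740
(1−p)/p = 0.2740/1 = 0.2740  ⇒  p = 1/(1 + 0.2740) = 0.7849
Eh-186: 78.49%, Eh-188: 21.51%.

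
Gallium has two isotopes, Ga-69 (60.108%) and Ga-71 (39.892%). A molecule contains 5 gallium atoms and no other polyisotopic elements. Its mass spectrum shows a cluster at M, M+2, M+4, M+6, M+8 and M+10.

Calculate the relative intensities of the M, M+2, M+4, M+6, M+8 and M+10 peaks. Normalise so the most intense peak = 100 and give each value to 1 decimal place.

22.7 : 75.3 : 100.0 : 66.4 : 22.0 : 2.9

The 5 Ga atoms are independent, so intensities follow the terms of (0.60108 + 0.39892)^5.
P(M) = 0.60108^5 = 0.078462
P(M+2) = 5 × 0.60108^4 × 0.39892^1 = 0.260366
P(M+4) = 10 × 0.60108^3 × 0.39892^2 = 0.345596
P(M+6) = 10 × 0.60108^2 × 0.39892^3 = 0.229362
P(M+8) = 5 × 0.60108^1 × 0.39892^4 = 0.076111
P(M+10) = 0.39892^5 = 0.010103
The M+4 peak is largest (0.345596); scaling to 100 gives 22.7 : 75.3 : 100.0 : 66.4 : 22.0 : 2.9.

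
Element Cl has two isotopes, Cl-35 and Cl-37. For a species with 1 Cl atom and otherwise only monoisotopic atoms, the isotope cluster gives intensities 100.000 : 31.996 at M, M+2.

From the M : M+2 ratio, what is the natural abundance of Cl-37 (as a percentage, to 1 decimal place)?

Let p = fractional abundance of Cl-35. I(M+2)/I(M) = [C(1,1)·p^0·(1−p)] / p^1 = 1·(1−p)/p = 31.996/100.000 = 0.3200
(1−p)/p = 0.3200/1 = 0.3200  ⇒  p = 1/(1 + 0.3200) = 0.7576
Cl-35: 75.8%, Cl-37: 24.2%.

24.2%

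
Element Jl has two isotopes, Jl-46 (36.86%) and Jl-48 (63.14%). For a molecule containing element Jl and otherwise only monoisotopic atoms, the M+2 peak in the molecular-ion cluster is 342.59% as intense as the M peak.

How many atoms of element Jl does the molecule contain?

For n independent Jl atoms, I(M+2)/I(M) = n · (abundance Jl-48) / (abundance Jl-46) = n · 0.6314/0.3686.
n = 3.4259 × 0.3686/0.6314 = 2.00 ≈ 2

2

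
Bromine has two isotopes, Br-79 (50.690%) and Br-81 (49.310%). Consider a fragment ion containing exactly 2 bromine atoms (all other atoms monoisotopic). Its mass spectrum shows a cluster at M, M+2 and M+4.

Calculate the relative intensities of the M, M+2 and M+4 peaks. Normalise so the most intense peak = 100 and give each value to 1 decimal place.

Each Br atom is independently Br-79 (p = 0.50690) or Br-81 (q = 0.49310); the cluster is the binomial expansion (p + q)^2.
P(M) = 0.50690^2 = 0.256948
P(M+2) = 2 × 0.50690^1 × 0.49310^1 = 0.499905
P(M+4) = 0.49310^2 = 0.243148
The M+2 peak is largest (0.499905); scaling to 100 gives 51.4 : 100.0 : 48.6.

51.4 : 100.0 : 48.6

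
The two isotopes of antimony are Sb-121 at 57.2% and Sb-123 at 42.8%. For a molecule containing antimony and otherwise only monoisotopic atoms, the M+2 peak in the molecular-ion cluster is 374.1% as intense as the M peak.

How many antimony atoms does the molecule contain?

The M+2/M ratio from n Sb atoms is n · q/p = n · 0.428/0.572.
n = 3.741 × 0.572/0.428 = 5.00 ≈ 5

5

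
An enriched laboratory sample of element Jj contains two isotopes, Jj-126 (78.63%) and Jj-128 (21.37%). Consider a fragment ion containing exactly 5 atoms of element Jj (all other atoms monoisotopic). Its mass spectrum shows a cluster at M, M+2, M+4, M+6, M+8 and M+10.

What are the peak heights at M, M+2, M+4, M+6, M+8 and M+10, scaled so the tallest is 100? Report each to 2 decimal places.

73.59 : 100.00 : 54.36 : 14.77 : 2.01 : 0.11

Each Jj atom is independently Jj-126 (p = 0.7863) or Jj-128 (q = 0.2137); the cluster is the binomial expansion (p + q)^5.
P(M) = 0.7863^5 = 0.300567
P(M+2) = 5 × 0.7863^4 × 0.2137^1 = 0.408439
P(M+4) = 10 × 0.7863^3 × 0.2137^2 = 0.222011
P(M+6) = 10 × 0.7863^2 × 0.2137^3 = 0.060338
P(M+8) = 5 × 0.7863^1 × 0.2137^4 = 0.008199
P(M+10) = 0.2137^5 = 0.000446
The M+2 peak is largest (0.408439); scaling to 100 gives 73.59 : 100.00 : 54.36 : 14.77 : 2.01 : 0.11.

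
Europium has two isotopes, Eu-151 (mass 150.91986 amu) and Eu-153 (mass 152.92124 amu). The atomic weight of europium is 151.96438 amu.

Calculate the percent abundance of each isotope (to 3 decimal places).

Eu-151: 47.810%, Eu-153: 52.190%

With x = fraction of Eu-151 (so Eu-153 is 1 − x):
150.91986·x + 152.92124·(1 − x) = 151.96438
(150.91986 − 152.92124)·x = 151.96438 − 152.92124
x = -0.95686 / -2.00138 = 0.47810 → 47.810% Eu-151, 52.190% Eu-153.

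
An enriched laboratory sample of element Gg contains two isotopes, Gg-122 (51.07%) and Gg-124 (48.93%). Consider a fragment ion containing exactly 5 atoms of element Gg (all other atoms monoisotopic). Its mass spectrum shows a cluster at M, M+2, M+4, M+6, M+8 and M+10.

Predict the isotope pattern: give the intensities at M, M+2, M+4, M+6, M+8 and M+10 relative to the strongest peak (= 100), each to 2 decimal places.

10.89 : 52.19 : 100.00 : 95.81 : 45.90 : 8.79

The 5 Gg atoms are independent, so intensities follow the terms of (0.5107 + 0.4893)^5.
P(M) = 0.5107^5 = 0.034740
P(M+2) = 5 × 0.5107^4 × 0.4893^1 = 0.166421
P(M+4) = 10 × 0.5107^3 × 0.4893^2 = 0.318895
P(M+6) = 10 × 0.5107^2 × 0.4893^3 = 0.305532
P(M+8) = 5 × 0.5107^1 × 0.4893^4 = 0.146365
P(M+10) = 0.4893^5 = 0.028046
The M+4 peak is largest (0.318895); scaling to 100 gives 10.89 : 52.19 : 100.00 : 95.81 : 45.90 : 8.79.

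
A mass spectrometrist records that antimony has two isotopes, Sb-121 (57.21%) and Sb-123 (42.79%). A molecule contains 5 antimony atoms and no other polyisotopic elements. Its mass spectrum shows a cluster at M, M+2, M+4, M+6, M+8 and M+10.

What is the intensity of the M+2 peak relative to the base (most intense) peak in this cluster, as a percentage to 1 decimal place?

66.8%

Term probabilities: M 0.0613, M+2 0.2292, M+4 0.3428, M+6 0.2564, M+8 0.0959, M+10 0.0143. Base peak = M+4.
P(M+4) = C(5,2) × 0.5721^3 × 0.4279^2 = 10 × 0.18724742 × 0.18309841 = 0.342847 (base)
P(M+2) = C(5,1) × 0.5721^4 × 0.4279^1 = 5 × 0.10712425 × 0.4279 = 0.229192
Relative intensity = 0.229192 / 0.342847 × 100 = 66.8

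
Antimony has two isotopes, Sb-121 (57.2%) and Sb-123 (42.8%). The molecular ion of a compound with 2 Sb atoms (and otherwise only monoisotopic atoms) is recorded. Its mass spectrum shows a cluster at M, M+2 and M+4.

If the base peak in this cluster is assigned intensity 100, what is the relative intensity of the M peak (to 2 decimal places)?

Binomial terms of (0.572 + 0.428)^2: M 0.3272, M+2 0.4896, M+4 0.1832 → M+2 is the base peak.
P(M+2) = C(2,1) × 0.572^1 × 0.428^1 = 2 × 0.5720 × 0.4280 = 0.489632 (base)
P(M) = C(2,0) × 0.572^2 × 0.428^0 = 1 × 0.327184 × 1.0000 = 0.327184
Relative intensity = 0.327184 / 0.489632 × 100 = 66.82

66.82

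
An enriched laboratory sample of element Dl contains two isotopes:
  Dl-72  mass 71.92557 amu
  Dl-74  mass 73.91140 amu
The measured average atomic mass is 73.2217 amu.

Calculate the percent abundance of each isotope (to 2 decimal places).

Let x be the fractional abundance of Dl-72; then Dl-74 has abundance 1 − x.
71.92557·x + 73.91140·(1 − x) = 73.2217
(71.92557 − 73.91140)·x = 73.2217 − 73.91140
x = -0.68970 / -1.98583 = 0.34731 → 34.73% Dl-72, 65.27% Dl-74.

Dl-72: 34.73%, Dl-74: 65.27%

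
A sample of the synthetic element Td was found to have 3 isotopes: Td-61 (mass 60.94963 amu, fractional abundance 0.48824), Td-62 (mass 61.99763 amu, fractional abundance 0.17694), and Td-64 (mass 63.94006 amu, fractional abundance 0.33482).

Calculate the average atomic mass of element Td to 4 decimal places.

62.1363 amu

The abundance-weighted mean is 0.48824 × 60.94963 + 0.17694 × 61.99763 + 0.33482 × 63.94006
= 29.758047 + 10.969861 + 21.408411 = 62.136319 amu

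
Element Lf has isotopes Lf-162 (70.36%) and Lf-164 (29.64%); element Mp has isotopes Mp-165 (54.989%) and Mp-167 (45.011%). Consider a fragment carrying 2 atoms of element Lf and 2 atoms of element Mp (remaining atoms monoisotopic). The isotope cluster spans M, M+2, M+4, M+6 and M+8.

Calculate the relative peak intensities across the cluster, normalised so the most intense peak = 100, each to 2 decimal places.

Element Lf pattern (n=2): 0.49505296 : 0.41709408 : 0.08785296
Element Mp pattern (n=2): 0.30237901 : 0.49502198 : 0.20259901
Convolve the two distributions (both contribute in 2-u steps):
  M: 0.49505296×0.30237901 = 0.149694
  M+2: 0.49505296×0.49502198 + 0.41709408×0.30237901 = 0.371183
  M+4: 0.49505296×0.20259901 + 0.41709408×0.49502198 + 0.08785296×0.30237901 = 0.333333
  M+6: 0.41709408×0.20259901 + 0.08785296×0.49502198 = 0.127992
  M+8: 0.08785296×0.20259901 = 0.017799
Scale to base peak (0.371183) = 100: 40.33 : 100.00 : 89.80 : 34.48 : 4.80

40.33 : 100.00 : 89.80 : 34.48 : 4.80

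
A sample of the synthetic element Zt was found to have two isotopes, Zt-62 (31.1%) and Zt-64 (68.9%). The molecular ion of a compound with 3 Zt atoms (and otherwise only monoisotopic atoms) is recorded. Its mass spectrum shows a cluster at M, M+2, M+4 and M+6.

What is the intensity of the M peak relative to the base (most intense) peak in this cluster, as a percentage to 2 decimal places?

6.79%

Term probabilities: M 0.0301, M+2 0.1999, M+4 0.4429, M+6 0.3271. Base peak = M+4.
P(M+4) = C(3,2) × 0.311^1 × 0.689^2 = 3 × 0.3110 × 0.474721 = 0.442915 (base)
P(M) = C(3,0) × 0.311^3 × 0.689^0 = 1 × 0.03008023 × 1.0000 = 0.030080
Relative intensity = 0.030080 / 0.442915 × 100 = 6.79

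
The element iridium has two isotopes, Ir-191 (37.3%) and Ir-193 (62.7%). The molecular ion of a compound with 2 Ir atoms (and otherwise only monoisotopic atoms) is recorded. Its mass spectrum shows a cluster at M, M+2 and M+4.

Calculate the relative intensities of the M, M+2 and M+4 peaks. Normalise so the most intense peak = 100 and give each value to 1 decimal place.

Each Ir atom is independently Ir-191 (p = 0.373) or Ir-193 (q = 0.627); the cluster is the binomial expansion (p + q)^2.
P(M) = 0.373^2 = 0.139129
P(M+2) = 2 × 0.373^1 × 0.627^1 = 0.467742
P(M+4) = 0.627^2 = 0.393129
The M+2 peak is largest (0.467742); scaling to 100 gives 29.7 : 100.0 : 84.0.

29.7 : 100.0 : 84.0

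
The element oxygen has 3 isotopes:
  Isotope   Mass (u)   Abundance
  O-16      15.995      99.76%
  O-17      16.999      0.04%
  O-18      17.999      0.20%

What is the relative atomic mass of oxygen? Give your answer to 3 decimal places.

15.999 u

Ar = Σ fᵢ·mᵢ = 0.9976 × 15.995 + 0.0004 × 16.999 + 0.0020 × 17.999
= 15.9566 + 0.0068 + 0.0360 = 15.9994 u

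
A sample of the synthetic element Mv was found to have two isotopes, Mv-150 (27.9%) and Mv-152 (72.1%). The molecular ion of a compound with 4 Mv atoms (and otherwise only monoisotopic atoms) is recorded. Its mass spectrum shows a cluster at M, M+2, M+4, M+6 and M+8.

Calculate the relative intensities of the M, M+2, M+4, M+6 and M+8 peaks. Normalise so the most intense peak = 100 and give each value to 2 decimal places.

Each Mv atom is independently Mv-150 (p = 0.279) or Mv-152 (q = 0.721); the cluster is the binomial expansion (p + q)^4.
P(M) = 0.279^4 = 0.006059
P(M+2) = 4 × 0.279^3 × 0.721^1 = 0.062634
P(M+4) = 6 × 0.279^2 × 0.721^2 = 0.242790
P(M+6) = 4 × 0.279^1 × 0.721^3 = 0.418283
P(M+8) = 0.721^4 = 0.270235
The M+6 peak is largest (0.418283); scaling to 100 gives 1.45 : 14.97 : 58.04 : 100.00 : 64.61.

1.45 : 14.97 : 58.04 : 100.00 : 64.61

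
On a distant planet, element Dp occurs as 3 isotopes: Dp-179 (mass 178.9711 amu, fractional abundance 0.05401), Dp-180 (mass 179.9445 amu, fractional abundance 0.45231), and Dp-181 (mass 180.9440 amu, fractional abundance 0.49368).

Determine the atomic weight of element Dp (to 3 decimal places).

The abundance-weighted mean is 0.05401 × 178.9711 + 0.45231 × 179.9445 + 0.49368 × 180.9440
= 9.66623 + 81.39070 + 89.32843 = 180.38536 amu

180.385 amu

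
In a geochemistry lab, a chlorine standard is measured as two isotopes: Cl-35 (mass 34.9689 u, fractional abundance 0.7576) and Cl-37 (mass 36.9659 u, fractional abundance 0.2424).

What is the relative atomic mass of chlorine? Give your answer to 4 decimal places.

35.4530 u

Weight each isotope mass by its fractional abundance: 0.7576 × 34.9689 + 0.2424 × 36.9659
= 26.49244 + 8.96053 = 35.45297 u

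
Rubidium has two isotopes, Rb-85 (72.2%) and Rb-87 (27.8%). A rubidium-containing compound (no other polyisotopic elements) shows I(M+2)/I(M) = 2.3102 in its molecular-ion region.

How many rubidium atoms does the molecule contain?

With n Rb atoms, P(M+2)/P(M) = C(n,1)·p^(n−1)q / p^n = n·q/p = n · 0.278/0.722.
n = 2.3102 × 0.722/0.278 = 6.00 ≈ 6

6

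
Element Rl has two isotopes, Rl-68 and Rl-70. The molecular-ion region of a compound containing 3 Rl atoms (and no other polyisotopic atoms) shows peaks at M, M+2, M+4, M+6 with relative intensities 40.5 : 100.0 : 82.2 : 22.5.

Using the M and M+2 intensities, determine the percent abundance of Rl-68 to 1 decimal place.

54.9%

If p is the fraction of Rl that is Rl-68, then I(M+2)/I(M) = [C(3,1)·p^2·(1−p)] / p^3 = 3·(1−p)/p = 100.0/40.5 = 2.4691
(1−p)/p = 2.4691/3 = 0.8230  ⇒  p = 1/(1 + 0.8230) = 0.5485
Rl-68: 54.9%, Rl-70: 45.1%.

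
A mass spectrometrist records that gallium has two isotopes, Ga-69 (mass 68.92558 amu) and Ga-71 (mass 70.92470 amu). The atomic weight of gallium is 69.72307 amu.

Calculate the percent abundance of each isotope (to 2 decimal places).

Writing the weighted mean with unknown fraction x of Ga-69:
68.92558·x + 70.92470·(1 − x) = 69.72307
(68.92558 − 70.92470)·x = 69.72307 − 70.92470
x = -1.20163 / -1.99912 = 0.60108 → 60.11% Ga-69, 39.89% Ga-71.

Ga-69: 60.11%, Ga-71: 39.89%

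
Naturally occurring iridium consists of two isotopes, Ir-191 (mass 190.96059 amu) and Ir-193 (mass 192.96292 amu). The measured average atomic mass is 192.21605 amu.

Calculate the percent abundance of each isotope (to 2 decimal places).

Ir-191: 37.30%, Ir-193: 62.70%

With x = fraction of Ir-191 (so Ir-193 is 1 − x):
190.96059·x + 192.96292·(1 − x) = 192.21605
(190.96059 − 192.96292)·x = 192.21605 − 192.96292
x = -0.74687 / -2.00233 = 0.37300 → 37.30% Ir-191, 62.70% Ir-193.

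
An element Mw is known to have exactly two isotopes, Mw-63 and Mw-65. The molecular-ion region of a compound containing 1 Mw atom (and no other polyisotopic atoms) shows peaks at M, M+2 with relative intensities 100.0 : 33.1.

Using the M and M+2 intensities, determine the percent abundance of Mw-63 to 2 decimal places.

75.13%

Let p = fractional abundance of Mw-63. I(M+2)/I(M) = [C(1,1)·p^0·(1−p)] / p^1 = 1·(1−p)/p = 33.1/100.0 = 0.3310
(1−p)/p = 0.3310/1 = 0.3310  ⇒  p = 1/(1 + 0.3310) = 0.7513
Mw-63: 75.13%, Mw-65: 24.87%.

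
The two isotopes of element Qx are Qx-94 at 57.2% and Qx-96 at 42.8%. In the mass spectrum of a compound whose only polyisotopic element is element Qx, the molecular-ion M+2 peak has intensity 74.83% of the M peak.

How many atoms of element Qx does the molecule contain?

1

For n independent Qx atoms, I(M+2)/I(M) = n · (abundance Qx-96) / (abundance Qx-94) = n · 0.428/0.572.
n = 0.7483 × 0.572/0.428 = 1.00 ≈ 1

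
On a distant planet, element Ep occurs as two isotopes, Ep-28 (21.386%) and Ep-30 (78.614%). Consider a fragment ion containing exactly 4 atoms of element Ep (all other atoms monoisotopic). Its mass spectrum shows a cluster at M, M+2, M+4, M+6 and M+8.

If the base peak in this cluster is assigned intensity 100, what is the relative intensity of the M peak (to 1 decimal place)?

0.5

(0.21386 + 0.78614)^4 gives M 0.0021, M+2 0.0308, M+4 0.1696, M+6 0.4156, M+8 0.3819; the largest is M+6.
P(M+6) = C(4,3) × 0.21386^1 × 0.78614^3 = 4 × 0.21386 × 0.48584718 = 0.415613 (base)
P(M) = C(4,0) × 0.21386^4 × 0.78614^0 = 1 × 0.00209179 × 1.0000 = 0.002092
Relative intensity = 0.002092 / 0.415613 × 100 = 0.5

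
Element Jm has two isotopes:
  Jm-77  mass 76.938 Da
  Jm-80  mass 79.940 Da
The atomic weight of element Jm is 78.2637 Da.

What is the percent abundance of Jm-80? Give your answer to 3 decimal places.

44.161%

With x = fraction of Jm-77 (so Jm-80 is 1 − x):
76.938·x + 79.940·(1 − x) = 78.2637
(76.938 − 79.940)·x = 78.2637 − 79.940
x = -1.6763 / -3.002 = 0.55839 → 55.839% Jm-77, 44.161% Jm-80.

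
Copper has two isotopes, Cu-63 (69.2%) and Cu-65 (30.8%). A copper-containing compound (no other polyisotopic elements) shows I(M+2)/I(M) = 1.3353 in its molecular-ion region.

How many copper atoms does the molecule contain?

3

With n Cu atoms, P(M+2)/P(M) = C(n,1)·p^(n−1)q / p^n = n·q/p = n · 0.308/0.692.
n = 1.3353 × 0.692/0.308 = 3.00 ≈ 3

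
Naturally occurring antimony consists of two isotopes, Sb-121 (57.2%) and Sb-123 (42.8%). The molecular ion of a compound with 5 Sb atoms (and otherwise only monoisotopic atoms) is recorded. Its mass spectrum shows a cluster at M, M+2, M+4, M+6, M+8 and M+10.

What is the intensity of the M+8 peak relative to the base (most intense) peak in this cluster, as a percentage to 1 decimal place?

Term probabilities: M 0.0612, M+2 0.2291, M+4 0.3428, M+6 0.2565, M+8 0.0960, M+10 0.0144. Base peak = M+4.
P(M+4) = C(5,2) × 0.572^3 × 0.428^2 = 10 × 0.18714925 × 0.183184 = 0.342827 (base)
P(M+8) = C(5,4) × 0.572^1 × 0.428^4 = 5 × 0.5720 × 0.03355638 = 0.095971
Relative intensity = 0.095971 / 0.342827 × 100 = 28.0

28.0%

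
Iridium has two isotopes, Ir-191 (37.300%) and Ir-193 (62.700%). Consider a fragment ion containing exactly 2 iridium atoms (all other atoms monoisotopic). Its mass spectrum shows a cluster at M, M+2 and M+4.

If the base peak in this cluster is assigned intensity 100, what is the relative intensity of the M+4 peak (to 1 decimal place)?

Binomial terms of (0.37300 + 0.62700)^2: M 0.1391, M+2 0.4677, M+4 0.3931 → M+2 is the base peak.
P(M+2) = C(2,1) × 0.37300^1 × 0.62700^1 = 2 × 0.3730 × 0.6270 = 0.467742 (base)
P(M+4) = C(2,2) × 0.37300^0 × 0.62700^2 = 1 × 1.0000 × 0.393129 = 0.393129
Relative intensity = 0.393129 / 0.467742 × 100 = 84.0

84.0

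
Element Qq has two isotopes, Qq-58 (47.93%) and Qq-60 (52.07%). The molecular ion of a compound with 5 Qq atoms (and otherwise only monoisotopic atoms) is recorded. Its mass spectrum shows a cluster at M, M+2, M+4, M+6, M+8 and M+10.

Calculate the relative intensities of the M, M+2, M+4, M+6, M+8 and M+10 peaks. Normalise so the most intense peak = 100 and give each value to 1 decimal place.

7.8 : 42.4 : 92.0 : 100.0 : 54.3 : 11.8

Each Qq atom is independently Qq-58 (p = 0.4793) or Qq-60 (q = 0.5207); the cluster is the binomial expansion (p + q)^5.
P(M) = 0.4793^5 = 0.025295
P(M+2) = 5 × 0.4793^4 × 0.5207^1 = 0.137400
P(M+4) = 10 × 0.4793^3 × 0.5207^2 = 0.298537
P(M+6) = 10 × 0.4793^2 × 0.5207^3 = 0.324323
P(M+8) = 5 × 0.4793^1 × 0.5207^4 = 0.176168
P(M+10) = 0.5207^5 = 0.038277
The M+6 peak is largest (0.324323); scaling to 100 gives 7.8 : 42.4 : 92.0 : 100.0 : 54.3 : 11.8.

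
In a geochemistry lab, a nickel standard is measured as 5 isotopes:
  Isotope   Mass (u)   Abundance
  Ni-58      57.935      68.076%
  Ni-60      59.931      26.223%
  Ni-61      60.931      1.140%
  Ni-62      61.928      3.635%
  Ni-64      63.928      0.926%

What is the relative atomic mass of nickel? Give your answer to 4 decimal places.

Average mass = Σ (abundance × isotope mass) = 0.68076 × 57.935 + 0.26223 × 59.931 + 0.01140 × 60.931 + 0.03635 × 61.928 + 0.00926 × 63.928
= 39.43983 + 15.71571 + 0.69461 + 2.25108 + 0.59197 = 58.69320 u

58.6932 u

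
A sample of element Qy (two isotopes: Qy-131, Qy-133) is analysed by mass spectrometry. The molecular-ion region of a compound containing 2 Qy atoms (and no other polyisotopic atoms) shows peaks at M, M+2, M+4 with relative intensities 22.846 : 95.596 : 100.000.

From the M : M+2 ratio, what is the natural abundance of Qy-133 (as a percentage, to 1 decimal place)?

Write p for the Qy-131 fraction. I(M+2)/I(M) = [C(2,1)·p^1·(1−p)] / p^2 = 2·(1−p)/p = 95.596/22.846 = 4.1844
(1−p)/p = 4.1844/2 = 2.0922  ⇒  p = 1/(1 + 2.0922) = 0.3234
Qy-131: 32.3%, Qy-133: 67.7%.

67.7%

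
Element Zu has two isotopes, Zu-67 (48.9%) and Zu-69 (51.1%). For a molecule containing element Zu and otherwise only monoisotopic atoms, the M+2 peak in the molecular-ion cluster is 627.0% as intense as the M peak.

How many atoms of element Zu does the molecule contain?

The M+2/M ratio from n Zu atoms is n · q/p = n · 0.511/0.489.
n = 6.270 × 0.489/0.511 = 6.00 ≈ 6

6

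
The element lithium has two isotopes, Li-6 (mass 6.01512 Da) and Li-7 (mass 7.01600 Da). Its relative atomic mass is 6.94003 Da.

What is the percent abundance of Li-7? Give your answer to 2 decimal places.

Writing the weighted mean with unknown fraction x of Li-6:
6.01512·x + 7.01600·(1 − x) = 6.94003
(6.01512 − 7.01600)·x = 6.94003 − 7.01600
x = -0.07597 / -1.00088 = 0.07590 → 7.59% Li-6, 92.41% Li-7.

92.41%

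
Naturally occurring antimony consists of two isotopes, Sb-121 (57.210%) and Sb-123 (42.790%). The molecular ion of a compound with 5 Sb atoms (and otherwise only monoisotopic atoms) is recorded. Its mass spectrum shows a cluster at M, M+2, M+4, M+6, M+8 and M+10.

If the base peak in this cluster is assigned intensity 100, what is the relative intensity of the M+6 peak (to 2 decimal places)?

74.79

Term probabilities: M 0.0613, M+2 0.2292, M+4 0.3428, M+6 0.2564, M+8 0.0959, M+10 0.0143. Base peak = M+4.
P(M+4) = C(5,2) × 0.57210^3 × 0.42790^2 = 10 × 0.18724742 × 0.18309841 = 0.342847 (base)
P(M+6) = C(5,3) × 0.57210^2 × 0.42790^3 = 10 × 0.32729841 × 0.07834781 = 0.256431
Relative intensity = 0.256431 / 0.342847 × 100 = 74.79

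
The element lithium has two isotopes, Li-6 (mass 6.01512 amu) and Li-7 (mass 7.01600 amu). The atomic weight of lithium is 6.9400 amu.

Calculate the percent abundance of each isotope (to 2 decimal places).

Li-6: 7.59%, Li-7: 92.41%

With x = fraction of Li-6 (so Li-7 is 1 − x):
6.01512·x + 7.01600·(1 − x) = 6.9400
(6.01512 − 7.01600)·x = 6.9400 − 7.01600
x = -0.07600 / -1.00088 = 0.07593 → 7.59% Li-6, 92.41% Li-7.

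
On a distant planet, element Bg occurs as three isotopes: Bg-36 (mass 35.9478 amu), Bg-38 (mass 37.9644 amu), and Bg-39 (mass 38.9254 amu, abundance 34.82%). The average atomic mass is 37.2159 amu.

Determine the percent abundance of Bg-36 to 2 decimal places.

53.71%

The remaining 65.18% is split between Bg-36 (fraction x) and Bg-38 (fraction 0.6518 − x).
Substituting: 35.9478x + 37.9644(0.6518 − x) = 23.66207572
(35.9478 − 37.9644)x = -1.0831202  ⇒  x = 0.53710, y = 0.11470
Bg-36: 53.71%, Bg-38: 11.47%.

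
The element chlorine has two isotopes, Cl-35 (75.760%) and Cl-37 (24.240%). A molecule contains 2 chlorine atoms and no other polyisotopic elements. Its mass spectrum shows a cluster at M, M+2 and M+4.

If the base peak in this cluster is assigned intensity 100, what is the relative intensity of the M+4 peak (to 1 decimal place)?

10.2

(0.75760 + 0.24240)^2 gives M 0.5740, M+2 0.3673, M+4 0.0588; the largest is M.
P(M) = C(2,0) × 0.75760^2 × 0.24240^0 = 1 × 0.57395776 × 1.0000 = 0.573958 (base)
P(M+4) = C(2,2) × 0.75760^0 × 0.24240^2 = 1 × 1.0000 × 0.05875776 = 0.058758
Relative intensity = 0.058758 / 0.573958 × 100 = 10.2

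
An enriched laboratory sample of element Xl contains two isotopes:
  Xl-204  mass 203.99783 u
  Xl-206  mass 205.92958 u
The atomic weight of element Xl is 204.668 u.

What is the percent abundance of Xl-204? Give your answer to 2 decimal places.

With x = fraction of Xl-204 (so Xl-206 is 1 − x):
203.99783·x + 205.92958·(1 − x) = 204.668
(203.99783 − 205.92958)·x = 204.668 − 205.92958
x = -1.26158 / -1.93175 = 0.65308 → 65.31% Xl-204, 34.69% Xl-206.

65.31%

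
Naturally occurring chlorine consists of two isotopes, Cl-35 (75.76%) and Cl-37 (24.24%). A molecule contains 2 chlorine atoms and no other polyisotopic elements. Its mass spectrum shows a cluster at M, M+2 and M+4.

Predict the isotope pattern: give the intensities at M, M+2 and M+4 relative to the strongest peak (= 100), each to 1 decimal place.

Expanding (0.7576 + 0.2424)^2:
P(M) = 0.7576^2 = 0.573958
P(M+2) = 2 × 0.7576^1 × 0.2424^1 = 0.367284
P(M+4) = 0.2424^2 = 0.058758
The M peak is largest (0.573958); scaling to 100 gives 100.0 : 64.0 : 10.2.

100.0 : 64.0 : 10.2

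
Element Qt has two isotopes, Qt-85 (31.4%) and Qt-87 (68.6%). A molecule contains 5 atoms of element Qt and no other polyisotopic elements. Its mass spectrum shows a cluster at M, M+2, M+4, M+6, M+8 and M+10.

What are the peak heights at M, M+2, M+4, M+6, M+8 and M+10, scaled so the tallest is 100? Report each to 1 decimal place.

0.9 : 9.6 : 41.9 : 91.5 : 100.0 : 43.7

The 5 Qt atoms are independent, so intensities follow the terms of (0.314 + 0.686)^5.
P(M) = 0.314^5 = 0.003052
P(M+2) = 5 × 0.314^4 × 0.686^1 = 0.033344
P(M+4) = 10 × 0.314^3 × 0.686^2 = 0.145692
P(M+6) = 10 × 0.314^2 × 0.686^3 = 0.318296
P(M+8) = 5 × 0.314^1 × 0.686^4 = 0.347693
P(M+10) = 0.686^5 = 0.151922
The M+8 peak is largest (0.347693); scaling to 100 gives 0.9 : 9.6 : 41.9 : 91.5 : 100.0 : 43.7.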